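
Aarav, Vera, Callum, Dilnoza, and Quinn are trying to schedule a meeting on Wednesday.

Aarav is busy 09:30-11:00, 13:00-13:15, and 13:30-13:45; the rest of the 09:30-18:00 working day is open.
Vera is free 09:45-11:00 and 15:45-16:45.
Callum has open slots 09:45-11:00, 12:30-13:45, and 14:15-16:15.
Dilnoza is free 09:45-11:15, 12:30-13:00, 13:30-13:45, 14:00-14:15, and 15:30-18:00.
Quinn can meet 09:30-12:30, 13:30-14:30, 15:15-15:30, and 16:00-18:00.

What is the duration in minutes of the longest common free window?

Aarav free within 09:30–18:00: 11:00–13:00, 13:15–13:30, 13:45–18:00.
Aarav ∩ Vera: 15:45–16:45.
Aarav ∩ Vera ∩ Callum: 15:45–16:15.
Aarav ∩ Vera ∩ Callum ∩ Dilnoza: 15:45–16:15.
Aarav ∩ Vera ∩ Callum ∩ Dilnoza ∩ Quinn: 16:00–16:15.
Single common window of 15 minutes.

15 minutes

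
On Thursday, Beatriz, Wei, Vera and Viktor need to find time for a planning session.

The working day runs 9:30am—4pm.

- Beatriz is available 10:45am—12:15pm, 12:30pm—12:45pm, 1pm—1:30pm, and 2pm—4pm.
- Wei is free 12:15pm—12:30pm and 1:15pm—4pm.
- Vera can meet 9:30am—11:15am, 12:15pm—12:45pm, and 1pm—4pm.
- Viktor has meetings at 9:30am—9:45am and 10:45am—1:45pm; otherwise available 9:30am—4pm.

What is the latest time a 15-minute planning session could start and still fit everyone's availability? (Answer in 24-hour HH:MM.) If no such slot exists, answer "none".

15:45

Viktor free within 09:30–16:00: 09:45–10:45, 13:45–16:00.
Beatriz ∩ Wei: 13:15–13:30, 14:00–16:00.
Beatriz ∩ Wei ∩ Vera: 13:15–13:30, 14:00–16:00.
Beatriz ∩ Wei ∩ Vera ∩ Viktor: 14:00–16:00.
Windows ≥ 15 min: 14:00–16:00.
Latest start in the last window 14:00–16:00 is 16:00 − 15 min = 15:45.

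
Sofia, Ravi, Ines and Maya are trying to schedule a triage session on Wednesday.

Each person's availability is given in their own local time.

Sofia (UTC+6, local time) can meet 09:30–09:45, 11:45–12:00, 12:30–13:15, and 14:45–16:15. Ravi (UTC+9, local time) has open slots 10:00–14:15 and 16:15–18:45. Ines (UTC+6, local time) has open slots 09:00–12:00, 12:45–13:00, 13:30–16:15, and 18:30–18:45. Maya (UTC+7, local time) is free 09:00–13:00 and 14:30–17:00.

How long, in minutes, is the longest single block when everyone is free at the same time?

60 minutes

Sofia → UTC: 03:30–03:45, 05:45–06:00, 06:30–07:15, 08:45–10:15.
Ravi → UTC: 01:00–05:15, 07:15–09:45.
Ines → UTC: 03:00–06:00, 06:45–07:00, 07:30–10:15, 12:30–12:45.
Maya → UTC: 02:00–06:00, 07:30–10:00.
Sofia ∩ Ravi: 03:30–03:45, 08:45–09:45.
Sofia ∩ Ravi ∩ Ines: 03:30–03:45, 08:45–09:45.
Sofia ∩ Ravi ∩ Ines ∩ Maya: 03:30–03:45, 08:45–09:45.
Common window lengths: 15, 60 min; longest is 60.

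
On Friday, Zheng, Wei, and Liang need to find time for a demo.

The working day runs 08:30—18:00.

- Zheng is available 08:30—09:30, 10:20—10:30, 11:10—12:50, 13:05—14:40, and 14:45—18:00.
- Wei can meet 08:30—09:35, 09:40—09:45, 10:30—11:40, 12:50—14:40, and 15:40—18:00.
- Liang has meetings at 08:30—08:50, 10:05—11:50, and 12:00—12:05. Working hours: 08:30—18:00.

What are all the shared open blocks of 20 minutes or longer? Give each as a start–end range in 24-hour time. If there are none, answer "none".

Liang free within 08:30–18:00: 08:50–10:05, 11:50–12:00, 12:05–18:00.
Zheng ∩ Wei: 08:30–09:30, 11:10–11:40, 13:05–14:40, 15:40–18:00.
Zheng ∩ Wei ∩ Liang: 08:50–09:30, 13:05–14:40, 15:40–18:00.
Windows ≥ 20 min: 08:50–09:30, 13:05–14:40, 15:40–18:00.

08:50–09:30, 13:05–14:40, 15:40–18:00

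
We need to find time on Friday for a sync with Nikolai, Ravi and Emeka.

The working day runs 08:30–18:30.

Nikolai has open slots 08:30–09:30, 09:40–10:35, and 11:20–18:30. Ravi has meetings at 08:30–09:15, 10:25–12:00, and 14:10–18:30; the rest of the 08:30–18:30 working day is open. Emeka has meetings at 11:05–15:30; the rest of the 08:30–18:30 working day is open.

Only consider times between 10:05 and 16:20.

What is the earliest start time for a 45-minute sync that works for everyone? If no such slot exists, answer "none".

Ravi free within 08:30–18:30: 09:15–10:25, 12:00–14:10.
Emeka free within 08:30–18:30: 08:30–11:05, 15:30–18:30.
Nikolai ∩ Ravi: 09:15–09:30, 09:40–10:25, 12:00–14:10.
Nikolai ∩ Ravi ∩ Emeka: 09:15–09:30, 09:40–10:25.
Restricted to 10:05–16:20: 10:05–10:25.
Windows ≥ 45 min: (none).

none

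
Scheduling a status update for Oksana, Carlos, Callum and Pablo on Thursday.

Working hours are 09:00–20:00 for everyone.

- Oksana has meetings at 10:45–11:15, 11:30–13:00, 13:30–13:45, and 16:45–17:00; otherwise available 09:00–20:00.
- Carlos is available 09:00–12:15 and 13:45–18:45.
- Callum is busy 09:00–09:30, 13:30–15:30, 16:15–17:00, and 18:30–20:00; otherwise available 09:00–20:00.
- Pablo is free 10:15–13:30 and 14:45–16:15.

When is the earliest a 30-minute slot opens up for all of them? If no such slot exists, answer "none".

Oksana free within 09:00–20:00: 09:00–10:45, 11:15–11:30, 13:00–13:30, 13:45–16:45, 17:00–20:00.
Callum free within 09:00–20:00: 09:30–13:30, 15:30–16:15, 17:00–18:30.
Oksana ∩ Carlos: 09:00–10:45, 11:15–11:30, 13:45–16:45, 17:00–18:45.
Oksana ∩ Carlos ∩ Callum: 09:30–10:45, 11:15–11:30, 15:30–16:15, 17:00–18:30.
Oksana ∩ Carlos ∩ Callum ∩ Pablo: 10:15–10:45, 11:15–11:30, 15:30–16:15.
Windows ≥ 30 min: 10:15–10:45, 15:30–16:15.
Earliest such window starts at 10:15.

10:15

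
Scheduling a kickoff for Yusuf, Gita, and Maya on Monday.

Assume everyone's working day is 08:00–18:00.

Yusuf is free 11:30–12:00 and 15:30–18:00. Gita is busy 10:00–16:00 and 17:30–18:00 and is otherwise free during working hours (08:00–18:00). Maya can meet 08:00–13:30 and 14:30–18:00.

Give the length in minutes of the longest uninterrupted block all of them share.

Gita free within 08:00–18:00: 08:00–10:00, 16:00–17:30.
Yusuf ∩ Gita: 16:00–17:30.
Yusuf ∩ Gita ∩ Maya: 16:00–17:30.
Single common window of 90 minutes.

90 minutes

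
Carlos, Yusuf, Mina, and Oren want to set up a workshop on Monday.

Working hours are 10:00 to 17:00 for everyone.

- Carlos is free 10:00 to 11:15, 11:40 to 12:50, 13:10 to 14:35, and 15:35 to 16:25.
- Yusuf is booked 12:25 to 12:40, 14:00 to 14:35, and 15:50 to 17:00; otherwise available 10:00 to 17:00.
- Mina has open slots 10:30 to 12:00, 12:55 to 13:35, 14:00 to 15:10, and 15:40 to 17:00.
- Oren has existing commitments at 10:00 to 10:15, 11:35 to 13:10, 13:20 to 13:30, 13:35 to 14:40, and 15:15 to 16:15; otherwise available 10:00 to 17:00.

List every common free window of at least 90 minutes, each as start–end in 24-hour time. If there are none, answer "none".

Yusuf free within 10:00–17:00: 10:00–12:25, 12:40–14:00, 14:35–15:50.
Oren free within 10:00–17:00: 10:15–11:35, 13:10–13:20, 13:30–13:35, 14:40–15:15, 16:15–17:00.
Carlos ∩ Yusuf: 10:00–11:15, 11:40–12:25, 12:40–12:50, 13:10–14:00, 15:35–15:50.
Carlos ∩ Yusuf ∩ Mina: 10:30–11:15, 11:40–12:00, 13:10–13:35, 15:40–15:50.
Carlos ∩ Yusuf ∩ Mina ∩ Oren: 10:30–11:15, 13:10–13:20, 13:30–13:35.
Windows ≥ 90 min: (none).

none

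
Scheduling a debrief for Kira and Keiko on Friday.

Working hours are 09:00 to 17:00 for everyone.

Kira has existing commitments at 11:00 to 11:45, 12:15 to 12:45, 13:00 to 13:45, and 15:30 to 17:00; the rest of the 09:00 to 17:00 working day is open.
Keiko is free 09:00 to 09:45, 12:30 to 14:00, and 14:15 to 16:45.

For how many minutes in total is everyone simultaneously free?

Kira free within 09:00–17:00: 09:00–11:00, 11:45–12:15, 12:45–13:00, 13:45–15:30.
Kira ∩ Keiko: 09:00–09:45, 12:45–13:00, 13:45–14:00, 14:15–15:30.
Total common minutes: 45 + 15 + 15 + 75 = 150.

150 minutes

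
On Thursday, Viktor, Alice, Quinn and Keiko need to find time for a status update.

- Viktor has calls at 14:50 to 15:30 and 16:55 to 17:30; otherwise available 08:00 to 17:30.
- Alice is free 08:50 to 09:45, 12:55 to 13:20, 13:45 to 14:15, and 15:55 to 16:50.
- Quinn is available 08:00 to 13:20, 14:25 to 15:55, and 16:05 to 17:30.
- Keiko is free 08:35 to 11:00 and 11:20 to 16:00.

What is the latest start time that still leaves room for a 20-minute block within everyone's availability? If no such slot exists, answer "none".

13:00

Viktor free within 08:00–17:30: 08:00–14:50, 15:30–16:55.
Viktor ∩ Alice: 08:50–09:45, 12:55–13:20, 13:45–14:15, 15:55–16:50.
Viktor ∩ Alice ∩ Quinn: 08:50–09:45, 12:55–13:20, 16:05–16:50.
Viktor ∩ Alice ∩ Quinn ∩ Keiko: 08:50–09:45, 12:55–13:20.
Windows ≥ 20 min: 08:50–09:45, 12:55–13:20.
Latest start in the last window 12:55–13:20 is 13:20 − 20 min = 13:00.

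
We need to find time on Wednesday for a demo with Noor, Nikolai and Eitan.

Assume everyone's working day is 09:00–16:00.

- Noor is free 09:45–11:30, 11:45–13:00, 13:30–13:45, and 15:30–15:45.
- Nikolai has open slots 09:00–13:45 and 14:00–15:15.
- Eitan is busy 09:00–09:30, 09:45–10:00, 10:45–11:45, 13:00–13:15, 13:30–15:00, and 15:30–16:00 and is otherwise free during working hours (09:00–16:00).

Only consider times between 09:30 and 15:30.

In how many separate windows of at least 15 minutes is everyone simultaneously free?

Eitan free within 09:00–16:00: 09:30–09:45, 10:00–10:45, 11:45–13:00, 13:15–13:30, 15:00–15:30.
Noor ∩ Nikolai: 09:45–11:30, 11:45–13:00, 13:30–13:45.
Noor ∩ Nikolai ∩ Eitan: 10:00–10:45, 11:45–13:00.
Restricted to 09:30–15:30: 10:00–10:45, 11:45–13:00.
Windows ≥ 15 min: 10:00–10:45, 11:45–13:00.
That's 2 windows.

2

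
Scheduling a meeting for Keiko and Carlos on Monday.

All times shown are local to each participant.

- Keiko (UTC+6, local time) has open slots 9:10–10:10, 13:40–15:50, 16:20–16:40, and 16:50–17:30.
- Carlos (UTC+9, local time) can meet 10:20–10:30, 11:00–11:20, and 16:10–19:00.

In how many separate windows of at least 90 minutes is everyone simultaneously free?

1

Keiko → UTC: 03:10–04:10, 07:40–09:50, 10:20–10:40, 10:50–11:30.
Carlos → UTC: 01:20–01:30, 02:00–02:20, 07:10–10:00.
Keiko ∩ Carlos: 07:40–09:50.
Windows ≥ 90 min: 07:40–09:50.
That's 1 window.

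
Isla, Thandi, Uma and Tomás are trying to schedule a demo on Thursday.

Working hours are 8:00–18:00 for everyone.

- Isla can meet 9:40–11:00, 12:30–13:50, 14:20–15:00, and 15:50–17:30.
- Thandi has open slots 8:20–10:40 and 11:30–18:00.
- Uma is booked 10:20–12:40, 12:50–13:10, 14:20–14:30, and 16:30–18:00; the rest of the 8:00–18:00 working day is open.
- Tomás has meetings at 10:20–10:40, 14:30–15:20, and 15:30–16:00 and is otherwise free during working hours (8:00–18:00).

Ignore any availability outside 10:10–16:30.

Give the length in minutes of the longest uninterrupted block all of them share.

Uma free within 08:00–18:00: 08:00–10:20, 12:40–12:50, 13:10–14:20, 14:30–16:30.
Tomás free within 08:00–18:00: 08:00–10:20, 10:40–14:30, 15:20–15:30, 16:00–18:00.
Isla ∩ Thandi: 09:40–10:40, 12:30–13:50, 14:20–15:00, 15:50–17:30.
Isla ∩ Thandi ∩ Uma: 09:40–10:20, 12:40–12:50, 13:10–13:50, 14:30–15:00, 15:50–16:30.
Isla ∩ Thandi ∩ Uma ∩ Tomás: 09:40–10:20, 12:40–12:50, 13:10–13:50, 16:00–16:30.
Restricted to 10:10–16:30: 10:10–10:20, 12:40–12:50, 13:10–13:50, 16:00–16:30.
Common window lengths: 10, 10, 40, 30 min; longest is 40.

40 minutes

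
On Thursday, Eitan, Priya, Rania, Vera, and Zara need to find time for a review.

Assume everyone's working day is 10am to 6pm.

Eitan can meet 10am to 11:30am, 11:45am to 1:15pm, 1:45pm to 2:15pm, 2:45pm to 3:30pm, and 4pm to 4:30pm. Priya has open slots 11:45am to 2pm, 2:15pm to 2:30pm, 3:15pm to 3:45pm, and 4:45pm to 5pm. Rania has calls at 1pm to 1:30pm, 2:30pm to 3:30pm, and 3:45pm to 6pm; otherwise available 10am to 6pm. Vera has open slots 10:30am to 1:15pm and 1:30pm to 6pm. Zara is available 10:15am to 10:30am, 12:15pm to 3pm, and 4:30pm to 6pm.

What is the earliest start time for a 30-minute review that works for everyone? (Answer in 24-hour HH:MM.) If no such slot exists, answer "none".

12:15

Rania free within 10:00–18:00: 10:00–13:00, 13:30–14:30, 15:30–15:45.
Eitan ∩ Priya: 11:45–13:15, 13:45–14:00, 15:15–15:30.
Eitan ∩ Priya ∩ Rania: 11:45–13:00, 13:45–14:00.
Eitan ∩ Priya ∩ Rania ∩ Vera: 11:45–13:00, 13:45–14:00.
Eitan ∩ Priya ∩ Rania ∩ Vera ∩ Zara: 12:15–13:00, 13:45–14:00.
Windows ≥ 30 min: 12:15–13:00.
Earliest such window starts at 12:15.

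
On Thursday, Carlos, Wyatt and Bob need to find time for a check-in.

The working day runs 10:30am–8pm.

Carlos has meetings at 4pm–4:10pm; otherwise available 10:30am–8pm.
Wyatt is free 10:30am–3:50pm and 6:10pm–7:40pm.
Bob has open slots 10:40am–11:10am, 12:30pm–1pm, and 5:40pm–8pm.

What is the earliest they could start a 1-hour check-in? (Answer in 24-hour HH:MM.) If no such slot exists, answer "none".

Carlos free within 10:30–20:00: 10:30–16:00, 16:10–20:00.
Carlos ∩ Wyatt: 10:30–15:50, 18:10–19:40.
Carlos ∩ Wyatt ∩ Bob: 10:40–11:10, 12:30–13:00, 18:10–19:40.
Windows ≥ 60 min: 18:10–19:40.
Earliest such window starts at 18:10.

18:10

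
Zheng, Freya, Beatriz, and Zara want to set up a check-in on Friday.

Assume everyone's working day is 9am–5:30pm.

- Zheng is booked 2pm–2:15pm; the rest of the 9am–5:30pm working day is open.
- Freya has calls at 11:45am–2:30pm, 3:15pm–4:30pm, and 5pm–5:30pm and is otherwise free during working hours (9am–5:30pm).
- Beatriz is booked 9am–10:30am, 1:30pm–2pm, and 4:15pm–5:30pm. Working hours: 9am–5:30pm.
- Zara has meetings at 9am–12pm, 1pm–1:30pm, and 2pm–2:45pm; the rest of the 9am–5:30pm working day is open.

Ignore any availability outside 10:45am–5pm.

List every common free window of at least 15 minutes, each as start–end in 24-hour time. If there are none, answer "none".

Zheng free within 09:00–17:30: 09:00–14:00, 14:15–17:30.
Freya free within 09:00–17:30: 09:00–11:45, 14:30–15:15, 16:30–17:00.
Beatriz free within 09:00–17:30: 10:30–13:30, 14:00–16:15.
Zara free within 09:00–17:30: 12:00–13:00, 13:30–14:00, 14:45–17:30.
Zheng ∩ Freya: 09:00–11:45, 14:30–15:15, 16:30–17:00.
Zheng ∩ Freya ∩ Beatriz: 10:30–11:45, 14:30–15:15.
Zheng ∩ Freya ∩ Beatriz ∩ Zara: 14:45–15:15.
Restricted to 10:45–17:00: 14:45–15:15.
Windows ≥ 15 min: 14:45–15:15.

14:45–15:15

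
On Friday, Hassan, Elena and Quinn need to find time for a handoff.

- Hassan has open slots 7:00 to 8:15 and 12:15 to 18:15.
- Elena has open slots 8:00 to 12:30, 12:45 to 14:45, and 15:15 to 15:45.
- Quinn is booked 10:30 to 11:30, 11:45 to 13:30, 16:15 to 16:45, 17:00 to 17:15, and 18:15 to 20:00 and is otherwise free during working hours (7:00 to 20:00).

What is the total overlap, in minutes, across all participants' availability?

120 minutes

Quinn free within 07:00–20:00: 07:00–10:30, 11:30–11:45, 13:30–16:15, 16:45–17:00, 17:15–18:15.
Hassan ∩ Elena: 08:00–08:15, 12:15–12:30, 12:45–14:45, 15:15–15:45.
Hassan ∩ Elena ∩ Quinn: 08:00–08:15, 13:30–14:45, 15:15–15:45.
Total common minutes: 15 + 75 + 30 = 120.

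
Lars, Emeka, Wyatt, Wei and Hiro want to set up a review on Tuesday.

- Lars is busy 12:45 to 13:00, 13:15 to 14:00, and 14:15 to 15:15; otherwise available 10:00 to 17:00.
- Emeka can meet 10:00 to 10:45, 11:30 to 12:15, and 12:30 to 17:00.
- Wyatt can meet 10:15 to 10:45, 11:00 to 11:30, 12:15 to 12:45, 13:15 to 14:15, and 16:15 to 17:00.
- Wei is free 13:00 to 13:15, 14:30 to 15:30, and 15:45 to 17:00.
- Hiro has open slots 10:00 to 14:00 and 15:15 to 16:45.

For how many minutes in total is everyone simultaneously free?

Lars free within 10:00–17:00: 10:00–12:45, 13:00–13:15, 14:00–14:15, 15:15–17:00.
Lars ∩ Emeka: 10:00–10:45, 11:30–12:15, 12:30–12:45, 13:00–13:15, 14:00–14:15, 15:15–17:00.
Lars ∩ Emeka ∩ Wyatt: 10:15–10:45, 12:30–12:45, 14:00–14:15, 16:15–17:00.
Lars ∩ Emeka ∩ Wyatt ∩ Wei: 16:15–17:00.
Lars ∩ Emeka ∩ Wyatt ∩ Wei ∩ Hiro: 16:15–16:45.
Total common minutes: 30.

30 minutes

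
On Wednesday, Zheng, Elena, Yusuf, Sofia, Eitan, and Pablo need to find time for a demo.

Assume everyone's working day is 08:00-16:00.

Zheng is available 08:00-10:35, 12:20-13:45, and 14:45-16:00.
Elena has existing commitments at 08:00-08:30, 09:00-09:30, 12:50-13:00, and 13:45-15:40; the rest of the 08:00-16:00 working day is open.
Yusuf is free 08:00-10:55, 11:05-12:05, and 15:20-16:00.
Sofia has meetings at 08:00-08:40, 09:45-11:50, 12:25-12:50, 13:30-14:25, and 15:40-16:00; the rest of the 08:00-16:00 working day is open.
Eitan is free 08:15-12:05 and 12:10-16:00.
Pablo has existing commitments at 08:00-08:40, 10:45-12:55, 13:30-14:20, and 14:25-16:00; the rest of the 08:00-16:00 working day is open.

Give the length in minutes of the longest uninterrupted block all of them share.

Elena free within 08:00–16:00: 08:30–09:00, 09:30–12:50, 13:00–13:45, 15:40–16:00.
Sofia free within 08:00–16:00: 08:40–09:45, 11:50–12:25, 12:50–13:30, 14:25–15:40.
Pablo free within 08:00–16:00: 08:40–10:45, 12:55–13:30, 14:20–14:25.
Zheng ∩ Elena: 08:30–09:00, 09:30–10:35, 12:20–12:50, 13:00–13:45, 15:40–16:00.
Zheng ∩ Elena ∩ Yusuf: 08:30–09:00, 09:30–10:35, 15:40–16:00.
Zheng ∩ Elena ∩ Yusuf ∩ Sofia: 08:40–09:00, 09:30–09:45.
Zheng ∩ Elena ∩ Yusuf ∩ Sofia ∩ Eitan: 08:40–09:00, 09:30–09:45.
Zheng ∩ Elena ∩ Yusuf ∩ Sofia ∩ Eitan ∩ Pablo: 08:40–09:00, 09:30–09:45.
Common window lengths: 20, 15 min; longest is 20.

20 minutes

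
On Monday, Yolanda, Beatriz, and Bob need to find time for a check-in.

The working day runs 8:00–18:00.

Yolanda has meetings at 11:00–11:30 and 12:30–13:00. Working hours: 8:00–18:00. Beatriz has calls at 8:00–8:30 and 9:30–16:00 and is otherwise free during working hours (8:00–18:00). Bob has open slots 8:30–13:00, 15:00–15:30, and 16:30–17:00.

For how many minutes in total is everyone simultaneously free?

Yolanda free within 08:00–18:00: 08:00–11:00, 11:30–12:30, 13:00–18:00.
Beatriz free within 08:00–18:00: 08:30–09:30, 16:00–18:00.
Yolanda ∩ Beatriz: 08:30–09:30, 16:00–18:00.
Yolanda ∩ Beatriz ∩ Bob: 08:30–09:30, 16:30–17:00.
Total common minutes: 60 + 30 = 90.

90 minutes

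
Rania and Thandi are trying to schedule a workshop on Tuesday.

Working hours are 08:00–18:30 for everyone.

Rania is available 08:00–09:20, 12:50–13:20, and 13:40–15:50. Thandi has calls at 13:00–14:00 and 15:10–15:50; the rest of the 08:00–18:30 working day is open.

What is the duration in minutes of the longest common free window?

80 minutes

Thandi free within 08:00–18:30: 08:00–13:00, 14:00–15:10, 15:50–18:30.
Rania ∩ Thandi: 08:00–09:20, 12:50–13:00, 14:00–15:10.
Common window lengths: 80, 10, 70 min; longest is 80.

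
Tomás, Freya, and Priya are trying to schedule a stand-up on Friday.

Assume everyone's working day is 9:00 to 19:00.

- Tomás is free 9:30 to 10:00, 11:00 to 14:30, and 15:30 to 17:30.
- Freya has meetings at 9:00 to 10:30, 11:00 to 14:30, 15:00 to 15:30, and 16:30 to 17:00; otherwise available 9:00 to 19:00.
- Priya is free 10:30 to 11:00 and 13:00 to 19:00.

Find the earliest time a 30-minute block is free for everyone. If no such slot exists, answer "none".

15:30

Freya free within 09:00–19:00: 10:30–11:00, 14:30–15:00, 15:30–16:30, 17:00–19:00.
Tomás ∩ Freya: 15:30–16:30, 17:00–17:30.
Tomás ∩ Freya ∩ Priya: 15:30–16:30, 17:00–17:30.
Windows ≥ 30 min: 15:30–16:30, 17:00–17:30.
Earliest such window starts at 15:30.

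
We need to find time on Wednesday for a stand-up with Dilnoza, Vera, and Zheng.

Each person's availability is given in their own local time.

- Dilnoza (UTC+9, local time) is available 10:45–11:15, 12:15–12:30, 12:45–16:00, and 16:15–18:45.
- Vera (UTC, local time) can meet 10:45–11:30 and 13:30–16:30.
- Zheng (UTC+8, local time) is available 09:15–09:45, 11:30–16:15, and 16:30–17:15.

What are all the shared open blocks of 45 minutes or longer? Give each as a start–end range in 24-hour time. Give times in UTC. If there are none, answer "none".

Dilnoza → UTC: 01:45–02:15, 03:15–03:30, 03:45–07:00, 07:15–09:45.
Vera → UTC: 10:45–11:30, 13:30–16:30.
Zheng → UTC: 01:15–01:45, 03:30–08:15, 08:30–09:15.
Dilnoza ∩ Vera: (none).
Dilnoza ∩ Vera ∩ Zheng: (none).
Windows ≥ 45 min: (none).

none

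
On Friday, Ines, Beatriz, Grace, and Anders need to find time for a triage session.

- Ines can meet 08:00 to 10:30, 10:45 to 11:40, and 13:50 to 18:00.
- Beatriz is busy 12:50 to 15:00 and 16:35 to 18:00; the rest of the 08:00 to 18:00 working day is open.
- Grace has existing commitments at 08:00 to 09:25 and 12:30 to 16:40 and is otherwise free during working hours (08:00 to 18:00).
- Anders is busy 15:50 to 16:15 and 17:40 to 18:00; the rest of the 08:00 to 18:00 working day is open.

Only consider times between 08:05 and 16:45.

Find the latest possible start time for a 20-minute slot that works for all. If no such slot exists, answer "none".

Beatriz free within 08:00–18:00: 08:00–12:50, 15:00–16:35.
Grace free within 08:00–18:00: 09:25–12:30, 16:40–18:00.
Anders free within 08:00–18:00: 08:00–15:50, 16:15–17:40.
Ines ∩ Beatriz: 08:00–10:30, 10:45–11:40, 15:00–16:35.
Ines ∩ Beatriz ∩ Grace: 09:25–10:30, 10:45–11:40.
Ines ∩ Beatriz ∩ Grace ∩ Anders: 09:25–10:30, 10:45–11:40.
Restricted to 08:05–16:45: 09:25–10:30, 10:45–11:40.
Windows ≥ 20 min: 09:25–10:30, 10:45–11:40.
Latest start in the last window 10:45–11:40 is 11:40 − 20 min = 11:20.

11:20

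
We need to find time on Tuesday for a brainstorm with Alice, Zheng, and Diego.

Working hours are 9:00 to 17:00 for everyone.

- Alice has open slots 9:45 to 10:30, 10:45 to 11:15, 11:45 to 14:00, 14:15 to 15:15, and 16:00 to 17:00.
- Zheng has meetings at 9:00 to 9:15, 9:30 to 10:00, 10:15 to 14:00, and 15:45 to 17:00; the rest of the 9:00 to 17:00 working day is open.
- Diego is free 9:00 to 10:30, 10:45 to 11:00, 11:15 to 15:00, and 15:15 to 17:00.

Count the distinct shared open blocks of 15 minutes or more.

2

Zheng free within 09:00–17:00: 09:15–09:30, 10:00–10:15, 14:00–15:45.
Alice ∩ Zheng: 10:00–10:15, 14:15–15:15.
Alice ∩ Zheng ∩ Diego: 10:00–10:15, 14:15–15:00.
Windows ≥ 15 min: 10:00–10:15, 14:15–15:00.
That's 2 windows.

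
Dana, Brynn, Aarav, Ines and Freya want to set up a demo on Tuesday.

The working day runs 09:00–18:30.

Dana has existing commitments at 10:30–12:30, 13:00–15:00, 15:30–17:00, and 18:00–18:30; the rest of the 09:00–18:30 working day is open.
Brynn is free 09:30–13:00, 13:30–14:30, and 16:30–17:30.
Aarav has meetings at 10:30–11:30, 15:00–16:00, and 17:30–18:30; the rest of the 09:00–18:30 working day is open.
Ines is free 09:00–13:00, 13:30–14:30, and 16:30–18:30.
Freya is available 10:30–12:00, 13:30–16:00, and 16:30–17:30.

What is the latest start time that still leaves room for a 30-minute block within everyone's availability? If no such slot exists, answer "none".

Dana free within 09:00–18:30: 09:00–10:30, 12:30–13:00, 15:00–15:30, 17:00–18:00.
Aarav free within 09:00–18:30: 09:00–10:30, 11:30–15:00, 16:00–17:30.
Dana ∩ Brynn: 09:30–10:30, 12:30–13:00, 17:00–17:30.
Dana ∩ Brynn ∩ Aarav: 09:30–10:30, 12:30–13:00, 17:00–17:30.
Dana ∩ Brynn ∩ Aarav ∩ Ines: 09:30–10:30, 12:30–13:00, 17:00–17:30.
Dana ∩ Brynn ∩ Aarav ∩ Ines ∩ Freya: 17:00–17:30.
Windows ≥ 30 min: 17:00–17:30.
Latest start in the last window 17:00–17:30 is 17:30 − 30 min = 17:00.

17:00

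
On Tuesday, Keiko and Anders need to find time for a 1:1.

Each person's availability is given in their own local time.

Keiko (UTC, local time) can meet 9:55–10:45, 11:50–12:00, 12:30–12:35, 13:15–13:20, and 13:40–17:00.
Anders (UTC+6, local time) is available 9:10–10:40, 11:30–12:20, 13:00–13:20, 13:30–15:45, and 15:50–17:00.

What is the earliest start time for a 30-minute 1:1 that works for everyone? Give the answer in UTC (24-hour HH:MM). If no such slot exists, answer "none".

09:55

Keiko → UTC: 09:55–10:45, 11:50–12:00, 12:30–12:35, 13:15–13:20, 13:40–17:00.
Anders → UTC: 03:10–04:40, 05:30–06:20, 07:00–07:20, 07:30–09:45, 09:50–11:00.
Keiko ∩ Anders: 09:55–10:45.
Windows ≥ 30 min: 09:55–10:45.
Earliest such window starts at 09:55.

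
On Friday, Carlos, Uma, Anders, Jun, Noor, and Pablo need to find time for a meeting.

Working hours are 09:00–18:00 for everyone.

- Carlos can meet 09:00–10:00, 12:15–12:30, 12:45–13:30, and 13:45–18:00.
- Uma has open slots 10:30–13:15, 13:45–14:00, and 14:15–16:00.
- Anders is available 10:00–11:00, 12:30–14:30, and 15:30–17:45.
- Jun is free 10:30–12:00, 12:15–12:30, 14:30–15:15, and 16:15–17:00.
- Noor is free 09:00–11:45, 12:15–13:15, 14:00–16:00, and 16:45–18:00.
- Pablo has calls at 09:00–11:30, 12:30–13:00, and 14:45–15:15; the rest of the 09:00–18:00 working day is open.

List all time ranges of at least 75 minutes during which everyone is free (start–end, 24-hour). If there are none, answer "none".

none

Pablo free within 09:00–18:00: 11:30–12:30, 13:00–14:45, 15:15–18:00.
Carlos ∩ Uma: 12:15–12:30, 12:45–13:15, 13:45–14:00, 14:15–16:00.
Carlos ∩ Uma ∩ Anders: 12:45–13:15, 13:45–14:00, 14:15–14:30, 15:30–16:00.
Carlos ∩ Uma ∩ Anders ∩ Jun: (none).
Carlos ∩ Uma ∩ Anders ∩ Jun ∩ Noor: (none).
Carlos ∩ Uma ∩ Anders ∩ Jun ∩ Noor ∩ Pablo: (none).
Windows ≥ 75 min: (none).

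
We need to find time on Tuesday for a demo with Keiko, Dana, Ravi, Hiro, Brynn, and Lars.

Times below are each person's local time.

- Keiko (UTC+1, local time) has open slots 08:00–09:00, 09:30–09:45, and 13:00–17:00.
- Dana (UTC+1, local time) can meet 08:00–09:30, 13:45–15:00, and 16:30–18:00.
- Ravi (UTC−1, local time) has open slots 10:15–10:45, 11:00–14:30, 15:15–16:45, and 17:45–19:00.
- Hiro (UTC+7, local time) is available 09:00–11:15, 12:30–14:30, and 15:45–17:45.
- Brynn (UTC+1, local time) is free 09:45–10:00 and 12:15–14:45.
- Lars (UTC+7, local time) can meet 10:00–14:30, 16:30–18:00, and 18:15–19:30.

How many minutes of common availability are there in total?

0 minutes

Keiko → UTC: 07:00–08:00, 08:30–08:45, 12:00–16:00.
Dana → UTC: 07:00–08:30, 12:45–14:00, 15:30–17:00.
Ravi → UTC: 11:15–11:45, 12:00–15:30, 16:15–17:45, 18:45–20:00.
Hiro → UTC: 02:00–04:15, 05:30–07:30, 08:45–10:45.
Brynn → UTC: 08:45–09:00, 11:15–13:45.
Lars → UTC: 03:00–07:30, 09:30–11:00, 11:15–12:30.
Keiko ∩ Dana: 07:00–08:00, 12:45–14:00, 15:30–16:00.
Keiko ∩ Dana ∩ Ravi: 12:45–14:00.
Keiko ∩ Dana ∩ Ravi ∩ Hiro: (none).
Keiko ∩ Dana ∩ Ravi ∩ Hiro ∩ Brynn: (none).
Keiko ∩ Dana ∩ Ravi ∩ Hiro ∩ Brynn ∩ Lars: (none).
Total common minutes: 0.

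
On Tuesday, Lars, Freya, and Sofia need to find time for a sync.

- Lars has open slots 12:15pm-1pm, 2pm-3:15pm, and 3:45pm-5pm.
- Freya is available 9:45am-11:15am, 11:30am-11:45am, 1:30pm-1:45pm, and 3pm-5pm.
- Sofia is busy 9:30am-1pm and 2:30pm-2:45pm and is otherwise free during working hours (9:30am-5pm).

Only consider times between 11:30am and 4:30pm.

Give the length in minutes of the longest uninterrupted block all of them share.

45 minutes

Sofia free within 09:30–17:00: 13:00–14:30, 14:45–17:00.
Lars ∩ Freya: 15:00–15:15, 15:45–17:00.
Lars ∩ Freya ∩ Sofia: 15:00–15:15, 15:45–17:00.
Restricted to 11:30–16:30: 15:00–15:15, 15:45–16:30.
Common window lengths: 15, 45 min; longest is 45.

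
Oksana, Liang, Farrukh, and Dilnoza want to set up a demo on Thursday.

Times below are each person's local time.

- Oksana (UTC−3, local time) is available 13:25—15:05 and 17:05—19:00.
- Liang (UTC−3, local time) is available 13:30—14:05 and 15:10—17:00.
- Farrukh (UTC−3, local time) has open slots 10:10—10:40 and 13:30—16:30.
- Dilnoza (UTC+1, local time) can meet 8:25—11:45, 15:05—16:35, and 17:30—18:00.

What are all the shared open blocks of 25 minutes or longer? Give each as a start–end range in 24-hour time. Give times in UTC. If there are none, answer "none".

Oksana → UTC: 16:25–18:05, 20:05–22:00.
Liang → UTC: 16:30–17:05, 18:10–20:00.
Farrukh → UTC: 13:10–13:40, 16:30–19:30.
Dilnoza → UTC: 07:25–10:45, 14:05–15:35, 16:30–17:00.
Oksana ∩ Liang: 16:30–17:05.
Oksana ∩ Liang ∩ Farrukh: 16:30–17:05.
Oksana ∩ Liang ∩ Farrukh ∩ Dilnoza: 16:30–17:00.
Windows ≥ 25 min: 16:30–17:00.

16:30–17:00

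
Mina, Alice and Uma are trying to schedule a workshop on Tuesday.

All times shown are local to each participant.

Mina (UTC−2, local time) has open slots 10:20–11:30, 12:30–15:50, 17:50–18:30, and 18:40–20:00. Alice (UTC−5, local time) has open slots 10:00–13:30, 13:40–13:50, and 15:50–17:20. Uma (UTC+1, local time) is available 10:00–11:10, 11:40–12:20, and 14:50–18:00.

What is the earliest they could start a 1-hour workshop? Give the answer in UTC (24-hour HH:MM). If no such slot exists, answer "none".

Mina → UTC: 12:20–13:30, 14:30–17:50, 19:50–20:30, 20:40–22:00.
Alice → UTC: 15:00–18:30, 18:40–18:50, 20:50–22:20.
Uma → UTC: 09:00–10:10, 10:40–11:20, 13:50–17:00.
Mina ∩ Alice: 15:00–17:50, 20:50–22:00.
Mina ∩ Alice ∩ Uma: 15:00–17:00.
Windows ≥ 60 min: 15:00–17:00.
Earliest such window starts at 15:00.

15:00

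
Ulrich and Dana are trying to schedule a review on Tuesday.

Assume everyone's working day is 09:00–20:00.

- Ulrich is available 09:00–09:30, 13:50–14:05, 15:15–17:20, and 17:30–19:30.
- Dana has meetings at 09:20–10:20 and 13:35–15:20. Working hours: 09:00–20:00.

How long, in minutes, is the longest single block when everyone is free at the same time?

120 minutes

Dana free within 09:00–20:00: 09:00–09:20, 10:20–13:35, 15:20–20:00.
Ulrich ∩ Dana: 09:00–09:20, 15:20–17:20, 17:30–19:30.
Common window lengths: 20, 120, 120 min; longest is 120.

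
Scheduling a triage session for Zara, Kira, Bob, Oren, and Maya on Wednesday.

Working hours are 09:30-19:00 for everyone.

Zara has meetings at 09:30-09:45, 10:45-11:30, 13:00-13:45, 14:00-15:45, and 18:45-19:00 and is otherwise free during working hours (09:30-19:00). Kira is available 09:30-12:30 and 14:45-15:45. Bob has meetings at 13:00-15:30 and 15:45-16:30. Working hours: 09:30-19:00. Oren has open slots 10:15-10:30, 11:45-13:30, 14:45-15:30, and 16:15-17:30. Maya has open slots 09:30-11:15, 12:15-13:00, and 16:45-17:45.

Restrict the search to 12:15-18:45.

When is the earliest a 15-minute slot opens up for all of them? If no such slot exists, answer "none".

12:15

Zara free within 09:30–19:00: 09:45–10:45, 11:30–13:00, 13:45–14:00, 15:45–18:45.
Bob free within 09:30–19:00: 09:30–13:00, 15:30–15:45, 16:30–19:00.
Zara ∩ Kira: 09:45–10:45, 11:30–12:30.
Zara ∩ Kira ∩ Bob: 09:45–10:45, 11:30–12:30.
Zara ∩ Kira ∩ Bob ∩ Oren: 10:15–10:30, 11:45–12:30.
Zara ∩ Kira ∩ Bob ∩ Oren ∩ Maya: 10:15–10:30, 12:15–12:30.
Restricted to 12:15–18:45: 12:15–12:30.
Windows ≥ 15 min: 12:15–12:30.
Earliest such window starts at 12:15.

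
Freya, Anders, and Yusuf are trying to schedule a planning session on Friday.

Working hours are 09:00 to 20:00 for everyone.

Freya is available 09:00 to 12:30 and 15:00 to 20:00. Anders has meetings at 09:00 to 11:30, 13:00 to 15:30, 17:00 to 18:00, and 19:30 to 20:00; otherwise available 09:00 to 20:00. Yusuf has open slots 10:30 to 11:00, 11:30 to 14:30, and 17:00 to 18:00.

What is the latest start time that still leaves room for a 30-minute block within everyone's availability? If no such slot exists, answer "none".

12:00

Anders free within 09:00–20:00: 11:30–13:00, 15:30–17:00, 18:00–19:30.
Freya ∩ Anders: 11:30–12:30, 15:30–17:00, 18:00–19:30.
Freya ∩ Anders ∩ Yusuf: 11:30–12:30.
Windows ≥ 30 min: 11:30–12:30.
Latest start in the last window 11:30–12:30 is 12:30 − 30 min = 12:00.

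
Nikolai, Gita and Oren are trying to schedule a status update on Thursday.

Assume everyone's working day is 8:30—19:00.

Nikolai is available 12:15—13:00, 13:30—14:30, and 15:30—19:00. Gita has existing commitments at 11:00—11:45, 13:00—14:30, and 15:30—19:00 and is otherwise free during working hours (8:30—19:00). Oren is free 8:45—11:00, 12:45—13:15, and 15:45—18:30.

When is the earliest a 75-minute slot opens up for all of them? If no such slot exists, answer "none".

Gita free within 08:30–19:00: 08:30–11:00, 11:45–13:00, 14:30–15:30.
Nikolai ∩ Gita: 12:15–13:00.
Nikolai ∩ Gita ∩ Oren: 12:45–13:00.
Windows ≥ 75 min: (none).

none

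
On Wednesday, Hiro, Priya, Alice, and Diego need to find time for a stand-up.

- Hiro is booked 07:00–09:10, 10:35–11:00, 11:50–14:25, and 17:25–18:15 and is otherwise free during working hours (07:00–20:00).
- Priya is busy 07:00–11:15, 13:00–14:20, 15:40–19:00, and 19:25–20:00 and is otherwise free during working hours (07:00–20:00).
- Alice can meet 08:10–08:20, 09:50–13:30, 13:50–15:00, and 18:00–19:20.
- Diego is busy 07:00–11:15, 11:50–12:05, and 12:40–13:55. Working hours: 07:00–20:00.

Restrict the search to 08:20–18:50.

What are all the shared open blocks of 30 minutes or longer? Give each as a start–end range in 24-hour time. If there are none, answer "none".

11:15–11:50, 14:25–15:00

Hiro free within 07:00–20:00: 09:10–10:35, 11:00–11:50, 14:25–17:25, 18:15–20:00.
Priya free within 07:00–20:00: 11:15–13:00, 14:20–15:40, 19:00–19:25.
Diego free within 07:00–20:00: 11:15–11:50, 12:05–12:40, 13:55–20:00.
Hiro ∩ Priya: 11:15–11:50, 14:25–15:40, 19:00–19:25.
Hiro ∩ Priya ∩ Alice: 11:15–11:50, 14:25–15:00, 19:00–19:20.
Hiro ∩ Priya ∩ Alice ∩ Diego: 11:15–11:50, 14:25–15:00, 19:00–19:20.
Restricted to 08:20–18:50: 11:15–11:50, 14:25–15:00.
Windows ≥ 30 min: 11:15–11:50, 14:25–15:00.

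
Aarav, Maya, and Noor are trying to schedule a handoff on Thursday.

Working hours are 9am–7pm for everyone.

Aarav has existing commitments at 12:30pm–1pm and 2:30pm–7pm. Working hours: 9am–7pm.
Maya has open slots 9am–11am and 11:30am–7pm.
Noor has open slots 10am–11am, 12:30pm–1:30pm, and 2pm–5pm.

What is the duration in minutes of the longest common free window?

Aarav free within 09:00–19:00: 09:00–12:30, 13:00–14:30.
Aarav ∩ Maya: 09:00–11:00, 11:30–12:30, 13:00–14:30.
Aarav ∩ Maya ∩ Noor: 10:00–11:00, 13:00–13:30, 14:00–14:30.
Common window lengths: 60, 30, 30 min; longest is 60.

60 minutes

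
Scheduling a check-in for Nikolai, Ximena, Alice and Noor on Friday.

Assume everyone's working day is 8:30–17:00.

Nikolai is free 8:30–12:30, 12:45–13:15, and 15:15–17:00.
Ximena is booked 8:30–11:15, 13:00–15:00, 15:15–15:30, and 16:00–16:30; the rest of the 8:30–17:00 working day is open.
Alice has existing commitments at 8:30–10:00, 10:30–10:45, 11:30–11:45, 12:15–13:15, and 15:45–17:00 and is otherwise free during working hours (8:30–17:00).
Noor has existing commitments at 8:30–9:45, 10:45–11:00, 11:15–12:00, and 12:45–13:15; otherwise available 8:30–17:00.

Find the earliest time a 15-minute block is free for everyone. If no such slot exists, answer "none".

12:00

Ximena free within 08:30–17:00: 11:15–13:00, 15:00–15:15, 15:30–16:00, 16:30–17:00.
Alice free within 08:30–17:00: 10:00–10:30, 10:45–11:30, 11:45–12:15, 13:15–15:45.
Noor free within 08:30–17:00: 09:45–10:45, 11:00–11:15, 12:00–12:45, 13:15–17:00.
Nikolai ∩ Ximena: 11:15–12:30, 12:45–13:00, 15:30–16:00, 16:30–17:00.
Nikolai ∩ Ximena ∩ Alice: 11:15–11:30, 11:45–12:15, 15:30–15:45.
Nikolai ∩ Ximena ∩ Alice ∩ Noor: 12:00–12:15, 15:30–15:45.
Windows ≥ 15 min: 12:00–12:15, 15:30–15:45.
Earliest such window starts at 12:00.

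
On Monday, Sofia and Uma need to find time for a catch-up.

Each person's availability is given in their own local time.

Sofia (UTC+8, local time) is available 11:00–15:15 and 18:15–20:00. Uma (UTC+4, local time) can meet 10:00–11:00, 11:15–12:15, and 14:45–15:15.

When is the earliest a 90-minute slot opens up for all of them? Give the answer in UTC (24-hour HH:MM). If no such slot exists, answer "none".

Sofia → UTC: 03:00–07:15, 10:15–12:00.
Uma → UTC: 06:00–07:00, 07:15–08:15, 10:45–11:15.
Sofia ∩ Uma: 06:00–07:00, 10:45–11:15.
Windows ≥ 90 min: (none).

none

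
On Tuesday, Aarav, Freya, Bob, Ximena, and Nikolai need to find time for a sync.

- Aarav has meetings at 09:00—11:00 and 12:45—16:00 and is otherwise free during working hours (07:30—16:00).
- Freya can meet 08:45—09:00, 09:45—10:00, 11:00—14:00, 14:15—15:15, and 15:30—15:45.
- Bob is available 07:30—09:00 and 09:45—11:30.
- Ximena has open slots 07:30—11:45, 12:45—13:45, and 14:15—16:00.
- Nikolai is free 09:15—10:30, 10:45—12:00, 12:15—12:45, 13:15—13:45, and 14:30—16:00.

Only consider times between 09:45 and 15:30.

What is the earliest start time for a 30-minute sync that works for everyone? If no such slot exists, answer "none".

Aarav free within 07:30–16:00: 07:30–09:00, 11:00–12:45.
Aarav ∩ Freya: 08:45–09:00, 11:00–12:45.
Aarav ∩ Freya ∩ Bob: 08:45–09:00, 11:00–11:30.
Aarav ∩ Freya ∩ Bob ∩ Ximena: 08:45–09:00, 11:00–11:30.
Aarav ∩ Freya ∩ Bob ∩ Ximena ∩ Nikolai: 11:00–11:30.
Restricted to 09:45–15:30: 11:00–11:30.
Windows ≥ 30 min: 11:00–11:30.
Earliest such window starts at 11:00.

11:00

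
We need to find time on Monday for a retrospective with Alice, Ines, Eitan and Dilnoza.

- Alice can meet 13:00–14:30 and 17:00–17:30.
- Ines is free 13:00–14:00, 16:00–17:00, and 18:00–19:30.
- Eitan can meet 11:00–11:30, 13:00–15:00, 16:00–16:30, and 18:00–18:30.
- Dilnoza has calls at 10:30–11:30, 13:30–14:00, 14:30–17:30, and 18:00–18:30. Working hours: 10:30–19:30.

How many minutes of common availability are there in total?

30 minutes

Dilnoza free within 10:30–19:30: 11:30–13:30, 14:00–14:30, 17:30–18:00, 18:30–19:30.
Alice ∩ Ines: 13:00–14:00.
Alice ∩ Ines ∩ Eitan: 13:00–14:00.
Alice ∩ Ines ∩ Eitan ∩ Dilnoza: 13:00–13:30.
Total common minutes: 30.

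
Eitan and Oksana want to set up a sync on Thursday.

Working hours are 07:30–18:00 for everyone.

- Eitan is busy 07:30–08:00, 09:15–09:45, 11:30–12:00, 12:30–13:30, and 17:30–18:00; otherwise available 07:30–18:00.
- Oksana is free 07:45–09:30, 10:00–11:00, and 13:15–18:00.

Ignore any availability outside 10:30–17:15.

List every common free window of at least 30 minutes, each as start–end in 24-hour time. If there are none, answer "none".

10:30–11:00, 13:30–17:15

Eitan free within 07:30–18:00: 08:00–09:15, 09:45–11:30, 12:00–12:30, 13:30–17:30.
Eitan ∩ Oksana: 08:00–09:15, 10:00–11:00, 13:30–17:30.
Restricted to 10:30–17:15: 10:30–11:00, 13:30–17:15.
Windows ≥ 30 min: 10:30–11:00, 13:30–17:15.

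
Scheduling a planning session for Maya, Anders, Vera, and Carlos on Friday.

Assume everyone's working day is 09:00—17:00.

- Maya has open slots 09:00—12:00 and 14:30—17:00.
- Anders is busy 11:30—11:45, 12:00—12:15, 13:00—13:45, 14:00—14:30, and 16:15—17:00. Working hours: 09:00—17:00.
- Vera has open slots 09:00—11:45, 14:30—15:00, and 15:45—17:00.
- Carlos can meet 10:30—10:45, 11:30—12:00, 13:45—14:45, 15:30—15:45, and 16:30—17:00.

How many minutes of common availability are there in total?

30 minutes

Anders free within 09:00–17:00: 09:00–11:30, 11:45–12:00, 12:15–13:00, 13:45–14:00, 14:30–16:15.
Maya ∩ Anders: 09:00–11:30, 11:45–12:00, 14:30–16:15.
Maya ∩ Anders ∩ Vera: 09:00–11:30, 14:30–15:00, 15:45–16:15.
Maya ∩ Anders ∩ Vera ∩ Carlos: 10:30–10:45, 14:30–14:45.
Total common minutes: 15 + 15 = 30.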